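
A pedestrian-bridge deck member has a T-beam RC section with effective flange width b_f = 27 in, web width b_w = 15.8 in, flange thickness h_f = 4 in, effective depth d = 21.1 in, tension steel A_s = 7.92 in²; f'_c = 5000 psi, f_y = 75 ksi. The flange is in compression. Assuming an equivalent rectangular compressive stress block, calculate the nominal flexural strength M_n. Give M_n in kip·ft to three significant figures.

M_n ≈ 912 kip·ft

Tension: T = A_s f_y = 7.92 × 75 = 594 kips.
Try a within the flange: a = T/(0.85 f'_c b_f) = 594/(0.85 × 5 × 27) = 5.176 in.
a = 5.176 > h_f = 4 in: the block extends into the web. Split into flange-overhang and web parts.
C_f = 0.85 f'_c (b_f − b_w) h_f = 0.85 × 5 × (27 − 15.8) × 4 = 190.4 kips.
Remaining web compression depth: a_w = (T − C_f)/(0.85 f'_c b_w) = (594 − 190.4)/(0.85 × 5 × 15.8) = 6.010 in.
M_n = C_f(d − h_f/2) + (T − C_f)(d − a_w/2) = 190.4 × (21.1 − 2) + 403.6 × (21.1 − 3.005) = 3636.6 + 7303.1 = 10939.7 kip·in.
M_n = 10939.7/12 = 911.64 kip·ft.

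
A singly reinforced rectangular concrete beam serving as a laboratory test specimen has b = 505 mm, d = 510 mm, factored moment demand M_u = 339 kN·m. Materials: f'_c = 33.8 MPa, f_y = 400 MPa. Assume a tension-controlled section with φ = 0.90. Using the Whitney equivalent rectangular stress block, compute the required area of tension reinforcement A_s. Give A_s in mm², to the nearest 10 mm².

A_s ≈ 1950 mm²

M_n = M_u/φ = 339/0.90 = 376.667 kN·m.
With M_n = 0.85 f'_c a b (d − a/2), solve the quadratic for a:
a = d − √(d² − 2M_n/(0.85 f'_c b)) = 510 − √(510² − 2 × 376.667×10⁶/(0.85 × 33.8 × 505)) = 53.74 mm.
A_s = 0.85 f'_c a b / f_y = 0.85 × 33.8 × 53.74 × 505 / 400 = 1949.2 mm².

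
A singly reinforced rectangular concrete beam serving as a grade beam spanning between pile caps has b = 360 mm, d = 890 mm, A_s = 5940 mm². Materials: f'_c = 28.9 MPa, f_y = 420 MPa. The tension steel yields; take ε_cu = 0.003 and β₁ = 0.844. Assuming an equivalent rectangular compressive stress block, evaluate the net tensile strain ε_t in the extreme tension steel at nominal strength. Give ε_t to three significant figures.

a = A_s f_y/(0.85 f'_c b) = 282.11 mm.
β₁ = 0.844, so c = a/β₁ = 282.11/0.844 = 334.25 mm.
From the linear strain diagram with ε_cu = 0.003: ε_t = 0.003 (d − c)/c = 0.003 × (890 − 334.25)/334.25 = 0.00499.
ε_t is between 0.004 and 0.005 — transition zone.

ε_t ≈ 0.00499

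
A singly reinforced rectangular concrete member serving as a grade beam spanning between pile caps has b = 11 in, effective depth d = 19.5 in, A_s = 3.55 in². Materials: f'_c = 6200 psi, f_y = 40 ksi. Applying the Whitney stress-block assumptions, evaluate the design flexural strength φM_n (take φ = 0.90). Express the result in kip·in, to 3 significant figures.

φM_n ≈ 2340 kip·in

T = A_s f_y = 3.55 × 40 = 142 kips.
a = T/(0.85 f'_c b) = 142/(0.85 × 6.2 × 11) = 2.450 in.
M_n = T(d − a/2) = 142 × (19.5 − 1.225) = 2595.1 kip·in.
φM_n = 0.90 × 2595.1 = 2335.6 kip·in.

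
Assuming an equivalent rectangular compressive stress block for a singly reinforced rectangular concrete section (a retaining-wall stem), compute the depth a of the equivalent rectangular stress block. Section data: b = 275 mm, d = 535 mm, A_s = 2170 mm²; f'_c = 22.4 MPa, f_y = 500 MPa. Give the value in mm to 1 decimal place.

a ≈ 207.2 mm

T = A_s f_y = 2170 × 500 = 1085000 N = 1085 kN.
Setting C = 0.85 f'_c a b equal to T: a = 1085000/(0.85 × 22.4 × 275) = 207.2 mm.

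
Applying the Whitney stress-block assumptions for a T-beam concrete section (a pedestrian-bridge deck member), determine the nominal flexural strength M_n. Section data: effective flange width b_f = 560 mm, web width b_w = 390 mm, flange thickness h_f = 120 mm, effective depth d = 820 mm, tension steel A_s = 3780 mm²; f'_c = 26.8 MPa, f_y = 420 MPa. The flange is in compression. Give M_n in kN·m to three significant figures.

Tension: T = A_s f_y = 3780 × 420 = 1587600 N.
Try a within the flange: a = T/(0.85 f'_c b_f) = 1587600/(0.85 × 26.8 × 560) = 124.45 mm.
a = 124.45 > h_f = 120 mm: the block extends into the web. Split into flange-overhang and web parts.
C_f = 0.85 f'_c (b_f − b_w) h_f = 0.85 × 26.8 × (560 − 390) × 120 = 464712 N.
Remaining web compression depth: a_w = (T − C_f)/(0.85 f'_c b_w) = (1587600 − 464712)/(0.85 × 26.8 × 390) = 126.39 mm.
M_n = C_f(d − h_f/2) + (T − C_f)(d − a_w/2) = 464712 × (820 − 60) + 1122888 × (820 − 63.195) = 353.18 + 849.81 = 1202.99 × 10⁶ N·mm.
M_n = 1202.99 kN·m.

M_n ≈ 1200 kN·m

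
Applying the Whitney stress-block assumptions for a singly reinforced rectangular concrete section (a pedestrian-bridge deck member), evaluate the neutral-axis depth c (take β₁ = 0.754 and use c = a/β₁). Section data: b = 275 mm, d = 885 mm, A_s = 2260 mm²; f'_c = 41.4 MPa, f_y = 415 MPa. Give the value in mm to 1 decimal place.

c ≈ 128.5 mm

T = A_s f_y = 2260 × 415 = 937900 N = 937.9 kN.
Setting C = 0.85 f'_c a b equal to T: a = 937900/(0.85 × 41.4 × 275) = 96.918 mm.
With β₁ = 0.754, c = a/β₁ = 96.918/0.754 = 128.5 mm.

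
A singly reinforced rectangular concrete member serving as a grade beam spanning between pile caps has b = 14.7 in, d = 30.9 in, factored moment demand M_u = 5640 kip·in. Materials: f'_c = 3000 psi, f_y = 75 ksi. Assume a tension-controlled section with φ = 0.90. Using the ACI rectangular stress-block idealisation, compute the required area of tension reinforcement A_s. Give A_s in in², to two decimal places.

A_s ≈ 2.99 in²

M_n = M_u/φ = 5640/0.90 = 6266.67 kip·in.
From M_n = 0.85 f'_c a b (d − a/2):
a = d − √(d² − 2M_n/(0.85 f'_c b)) = 30.9 − √(30.9² − 2 × 6266.67/(0.85 × 3 × 14.7)) = 5.991 in.
A_s = 0.85 f'_c a b / f_y = 0.85 × 3 × 5.991 × 14.7 / 75 = 2.994 in².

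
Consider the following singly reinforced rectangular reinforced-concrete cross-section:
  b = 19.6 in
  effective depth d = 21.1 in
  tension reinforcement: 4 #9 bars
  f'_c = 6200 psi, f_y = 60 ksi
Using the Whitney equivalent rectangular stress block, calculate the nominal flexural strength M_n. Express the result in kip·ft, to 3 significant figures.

M_n ≈ 399 kip·ft

A_s = 4 × 1 = 4 in².
T = A_s f_y = 4 × 60 = 240 kips.
a = T/(0.85 f'_c b) = 240/(0.85 × 6.2 × 19.6) = 2.324 in.
M_n = T(d − a/2) = 240 × (21.1 − 1.162) = 4785.1 kip·in = 4785.1/12 = 398.76 kip·ft.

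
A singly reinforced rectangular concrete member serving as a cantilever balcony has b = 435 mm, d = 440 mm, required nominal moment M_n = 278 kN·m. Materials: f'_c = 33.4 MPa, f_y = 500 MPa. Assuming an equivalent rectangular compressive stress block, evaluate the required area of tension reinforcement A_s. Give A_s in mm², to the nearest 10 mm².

With M_n = 0.85 f'_c a b (d − a/2), solve the quadratic for a:
a = d − √(d² − 2M_n/(0.85 f'_c b)) = 440 − √(440² − 2 × 278×10⁶/(0.85 × 33.4 × 435)) = 54.54 mm.
A_s = 0.85 f'_c a b / f_y = 0.85 × 33.4 × 54.54 × 435 / 500 = 1347.1 mm².

A_s ≈ 1350 mm²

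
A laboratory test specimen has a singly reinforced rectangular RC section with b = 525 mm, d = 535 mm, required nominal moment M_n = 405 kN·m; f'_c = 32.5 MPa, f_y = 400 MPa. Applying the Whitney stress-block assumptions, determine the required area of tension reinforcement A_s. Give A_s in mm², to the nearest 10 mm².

With M_n = 0.85 f'_c a b (d − a/2), solve the quadratic for a:
a = d − √(d² − 2M_n/(0.85 f'_c b)) = 535 − √(535² − 2 × 405×10⁶/(0.85 × 32.5 × 525)) = 55.03 mm.
A_s = 0.85 f'_c a b / f_y = 0.85 × 32.5 × 55.03 × 525 / 400 = 1995.3 mm².

A_s ≈ 2000 mm²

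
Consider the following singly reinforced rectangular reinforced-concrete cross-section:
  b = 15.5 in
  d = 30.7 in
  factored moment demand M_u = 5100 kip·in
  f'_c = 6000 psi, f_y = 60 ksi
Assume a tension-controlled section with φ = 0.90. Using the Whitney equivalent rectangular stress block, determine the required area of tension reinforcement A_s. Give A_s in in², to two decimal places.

M_n = M_u/φ = 5100/0.90 = 5666.67 kip·in.
From M_n = 0.85 f'_c a b (d − a/2):
a = d − √(d² − 2M_n/(0.85 f'_c b)) = 30.7 − √(30.7² − 2 × 5666.67/(0.85 × 6 × 15.5)) = 2.431 in.
A_s = 0.85 f'_c a b / f_y = 0.85 × 6 × 2.431 × 15.5 / 60 = 3.203 in².

A_s ≈ 3.20 in²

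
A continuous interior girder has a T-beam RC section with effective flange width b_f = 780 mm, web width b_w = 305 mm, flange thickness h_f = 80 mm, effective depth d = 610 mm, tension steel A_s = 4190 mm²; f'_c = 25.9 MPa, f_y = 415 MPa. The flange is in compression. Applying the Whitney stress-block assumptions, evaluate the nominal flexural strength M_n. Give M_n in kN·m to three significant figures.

Tension: T = A_s f_y = 4190 × 415 = 1738850 N.
Try a within the flange: a = T/(0.85 f'_c b_f) = 1738850/(0.85 × 25.9 × 780) = 101.26 mm.
a = 101.26 > h_f = 80 mm: the block extends into the web. Split into flange-overhang and web parts.
C_f = 0.85 f'_c (b_f − b_w) h_f = 0.85 × 25.9 × (780 − 305) × 80 = 836570 N.
Remaining web compression depth: a_w = (T − C_f)/(0.85 f'_c b_w) = (1738850 − 836570)/(0.85 × 25.9 × 305) = 134.38 mm.
M_n = C_f(d − h_f/2) + (T − C_f)(d − a_w/2) = 836570 × (610 − 40) + 902280 × (610 − 67.19) = 476.84 + 489.77 = 966.61 × 10⁶ N·mm.
M_n = 966.61 kN·m.

M_n ≈ 967 kN·m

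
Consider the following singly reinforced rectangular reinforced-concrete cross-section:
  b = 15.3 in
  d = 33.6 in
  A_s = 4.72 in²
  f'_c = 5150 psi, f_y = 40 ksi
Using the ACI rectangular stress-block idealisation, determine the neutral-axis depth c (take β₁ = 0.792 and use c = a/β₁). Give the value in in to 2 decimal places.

T = A_s f_y = 4.72 × 40 = 188.8 kips.
a = T/(0.85 f'_c b) = 188.8/(0.85 × 5.15 × 15.3) = 2.8189 in.
With β₁ = 0.792, c = a/β₁ = 2.8189/0.792 = 3.56 in.

c ≈ 3.56 in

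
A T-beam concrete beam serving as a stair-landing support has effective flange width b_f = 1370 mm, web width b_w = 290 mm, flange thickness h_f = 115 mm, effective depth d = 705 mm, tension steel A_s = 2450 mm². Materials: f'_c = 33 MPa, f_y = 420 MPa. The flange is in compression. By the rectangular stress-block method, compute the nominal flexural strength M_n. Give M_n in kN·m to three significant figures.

Tension: T = A_s f_y = 2450 × 420 = 1029000 N.
Try a within the flange: a = T/(0.85 f'_c b_f) = 1029000/(0.85 × 33 × 1370) = 26.78 mm.
Since a = 26.78 ≤ h_f = 115 mm, the stress block lies entirely in the flange; analyse as a rectangular beam of width b_f.
M_n = T(d − a/2) = 1029000 × (705 − 13.39) = 711.67 × 10⁶ N·mm.
M_n = 711.67 kN·m.

M_n ≈ 712 kN·m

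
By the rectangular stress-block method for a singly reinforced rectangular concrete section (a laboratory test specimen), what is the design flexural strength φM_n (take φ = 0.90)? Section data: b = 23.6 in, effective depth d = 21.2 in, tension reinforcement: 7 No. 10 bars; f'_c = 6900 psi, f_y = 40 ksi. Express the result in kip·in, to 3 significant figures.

A_s = 7 × 1.27 = 8.89 in².
T = A_s f_y = 8.89 × 40 = 355.6 kips.
a = T/(0.85 f'_c b) = 355.6/(0.85 × 6.9 × 23.6) = 2.569 in.
M_n = T(d − a/2) = 355.6 × (21.2 − 1.2845) = 7082.0 kip·in.
φM_n = 0.90 × 7082.0 = 6373.8 kip·in.

φM_n ≈ 6370 kip·in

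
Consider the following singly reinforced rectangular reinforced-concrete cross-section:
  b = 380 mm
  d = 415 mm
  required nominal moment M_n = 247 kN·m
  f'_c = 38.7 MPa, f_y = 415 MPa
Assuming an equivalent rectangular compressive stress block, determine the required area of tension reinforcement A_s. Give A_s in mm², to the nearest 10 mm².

A_s ≈ 1530 mm²

With M_n = 0.85 f'_c a b (d − a/2), solve the quadratic for a:
a = d − √(d² − 2M_n/(0.85 f'_c b)) = 415 − √(415² − 2 × 247×10⁶/(0.85 × 38.7 × 380)) = 50.71 mm.
A_s = 0.85 f'_c a b / f_y = 0.85 × 38.7 × 50.71 × 380 / 415 = 1527.4 mm².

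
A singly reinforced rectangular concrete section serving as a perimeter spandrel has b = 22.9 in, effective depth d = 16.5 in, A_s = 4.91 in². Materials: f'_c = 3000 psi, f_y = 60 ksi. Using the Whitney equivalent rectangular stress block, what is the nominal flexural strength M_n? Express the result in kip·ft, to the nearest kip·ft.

M_n ≈ 343 kip·ft

T = A_s f_y = 4.91 × 60 = 294.6 kips.
a = T/(0.85 f'_c b) = 294.6/(0.85 × 3 × 22.9) = 5.045 in.
M_n = T(d − a/2) = 294.6 × (16.5 − 2.5225) = 4117.8 kip·in = 4117.8/12 = 343.15 kip·ft.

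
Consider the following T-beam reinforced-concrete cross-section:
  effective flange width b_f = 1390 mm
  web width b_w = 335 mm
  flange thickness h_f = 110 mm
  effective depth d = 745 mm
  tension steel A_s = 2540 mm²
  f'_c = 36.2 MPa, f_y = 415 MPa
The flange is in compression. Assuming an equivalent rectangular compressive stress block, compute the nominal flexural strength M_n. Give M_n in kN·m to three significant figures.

Tension: T = A_s f_y = 2540 × 415 = 1054100 N.
Try a within the flange: a = T/(0.85 f'_c b_f) = 1054100/(0.85 × 36.2 × 1390) = 24.65 mm.
Since a = 24.65 ≤ h_f = 110 mm, the stress block lies entirely in the flange; analyse as a rectangular beam of width b_f.
M_n = T(d − a/2) = 1054100 × (745 − 12.325) = 772.31 × 10⁶ N·mm.
M_n = 772.31 kN·m.

M_n ≈ 772 kN·m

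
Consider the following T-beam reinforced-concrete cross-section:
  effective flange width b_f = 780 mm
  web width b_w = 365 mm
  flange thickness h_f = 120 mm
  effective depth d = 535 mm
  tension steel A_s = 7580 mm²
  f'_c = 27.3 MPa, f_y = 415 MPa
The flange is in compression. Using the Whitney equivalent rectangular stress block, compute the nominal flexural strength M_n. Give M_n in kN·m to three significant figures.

M_n ≈ 1380 kN·m

Tension: T = A_s f_y = 7580 × 415 = 3145700 N.
Try a within the flange: a = T/(0.85 f'_c b_f) = 3145700/(0.85 × 27.3 × 780) = 173.80 mm.
a = 173.80 > h_f = 120 mm: the block extends into the web. Split into flange-overhang and web parts.
C_f = 0.85 f'_c (b_f − b_w) h_f = 0.85 × 27.3 × (780 − 365) × 120 = 1155609 N.
Remaining web compression depth: a_w = (T − C_f)/(0.85 f'_c b_w) = (3145700 − 1155609)/(0.85 × 27.3 × 365) = 234.96 mm.
M_n = C_f(d − h_f/2) + (T − C_f)(d − a_w/2) = 1155609 × (535 − 60) + 1990091 × (535 − 117.48) = 548.91 + 830.90 = 1379.81 × 10⁶ N·mm.
M_n = 1379.81 kN·m.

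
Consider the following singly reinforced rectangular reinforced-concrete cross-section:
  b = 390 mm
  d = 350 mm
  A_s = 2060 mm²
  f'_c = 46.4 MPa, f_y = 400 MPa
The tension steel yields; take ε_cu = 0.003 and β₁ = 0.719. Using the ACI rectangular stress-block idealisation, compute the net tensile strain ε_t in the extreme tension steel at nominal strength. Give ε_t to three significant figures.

ε_t ≈ 0.0111

a = A_s f_y/(0.85 f'_c b) = 53.57 mm.
β₁ = 0.719, so c = a/β₁ = 53.57/0.719 = 74.51 mm.
From the linear strain diagram with ε_cu = 0.003: ε_t = 0.003 (d − c)/c = 0.003 × (350 − 74.51)/74.51 = 0.0111.
Since ε_t ≥ 0.005, the section is tension-controlled.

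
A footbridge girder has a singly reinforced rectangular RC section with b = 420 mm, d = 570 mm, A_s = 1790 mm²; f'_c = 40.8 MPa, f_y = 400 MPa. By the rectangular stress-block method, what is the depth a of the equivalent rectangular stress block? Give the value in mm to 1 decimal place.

T = A_s f_y = 1790 × 400 = 716000 N = 716 kN.
Setting C = 0.85 f'_c a b equal to T: a = 716000/(0.85 × 40.8 × 420) = 49.2 mm.

a ≈ 49.2 mm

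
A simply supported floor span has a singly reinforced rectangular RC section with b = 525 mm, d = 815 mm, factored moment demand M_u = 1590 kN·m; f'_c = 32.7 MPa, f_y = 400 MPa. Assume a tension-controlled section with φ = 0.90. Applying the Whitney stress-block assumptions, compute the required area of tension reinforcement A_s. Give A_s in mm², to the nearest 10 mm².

A_s ≈ 6030 mm²

M_n = M_u/φ = 1590/0.90 = 1766.67 kN·m.
With M_n = 0.85 f'_c a b (d − a/2), solve the quadratic for a:
a = d − √(d² − 2M_n/(0.85 f'_c b)) = 815 − √(815² − 2 × 1766.67×10⁶/(0.85 × 32.7 × 525)) = 165.32 mm.
A_s = 0.85 f'_c a b / f_y = 0.85 × 32.7 × 165.32 × 525 / 400 = 6031.0 mm².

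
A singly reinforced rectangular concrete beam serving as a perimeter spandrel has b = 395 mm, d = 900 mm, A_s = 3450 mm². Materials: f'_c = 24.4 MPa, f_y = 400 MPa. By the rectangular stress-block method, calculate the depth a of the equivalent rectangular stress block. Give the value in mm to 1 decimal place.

a ≈ 168.5 mm

T = A_s f_y = 3450 × 400 = 1380000 N = 1380 kN.
Setting C = 0.85 f'_c a b equal to T: a = 1380000/(0.85 × 24.4 × 395) = 168.5 mm.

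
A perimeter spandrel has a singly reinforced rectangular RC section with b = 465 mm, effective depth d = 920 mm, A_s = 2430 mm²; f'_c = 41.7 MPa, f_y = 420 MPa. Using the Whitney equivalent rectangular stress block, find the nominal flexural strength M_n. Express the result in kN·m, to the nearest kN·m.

M_n ≈ 907 kN·m

T = A_s f_y = 2430 × 420 = 1020600 N = 1020.6 kN.
From C = T: a = T/(0.85 f'_c b) = 1020600/(0.85 × 41.7 × 465) = 61.92 mm.
M_n = T(d − a/2) = 1020.6 kN × (920 − 30.96) mm = 907.35 kN·m.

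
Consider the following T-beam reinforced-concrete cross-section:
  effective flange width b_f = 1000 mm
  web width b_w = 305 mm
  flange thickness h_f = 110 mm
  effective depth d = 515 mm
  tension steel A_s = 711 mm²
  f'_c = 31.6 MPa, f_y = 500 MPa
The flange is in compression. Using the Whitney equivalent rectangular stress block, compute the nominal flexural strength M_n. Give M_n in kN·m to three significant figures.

Tension: T = A_s f_y = 711 × 500 = 355500 N.
Try a within the flange: a = T/(0.85 f'_c b_f) = 355500/(0.85 × 31.6 × 1000) = 13.24 mm.
Since a = 13.24 ≤ h_f = 110 mm, the stress block lies entirely in the flange; analyse as a rectangular beam of width b_f.
M_n = T(d − a/2) = 355500 × (515 − 6.62) = 180.73 × 10⁶ N·mm.
M_n = 180.73 kN·m.

M_n ≈ 181 kN·m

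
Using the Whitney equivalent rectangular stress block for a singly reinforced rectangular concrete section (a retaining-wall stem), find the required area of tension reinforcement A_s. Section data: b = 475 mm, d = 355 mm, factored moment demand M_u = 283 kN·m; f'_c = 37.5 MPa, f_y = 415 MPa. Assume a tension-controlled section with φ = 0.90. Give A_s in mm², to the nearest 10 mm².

M_n = M_u/φ = 283/0.90 = 314.444 kN·m.
With M_n = 0.85 f'_c a b (d − a/2), solve the quadratic for a:
a = d − √(d² − 2M_n/(0.85 f'_c b)) = 355 − √(355² − 2 × 314.444×10⁶/(0.85 × 37.5 × 475)) = 64.33 mm.
A_s = 0.85 f'_c a b / f_y = 0.85 × 37.5 × 64.33 × 475 / 415 = 2347.0 mm².

A_s ≈ 2350 mm²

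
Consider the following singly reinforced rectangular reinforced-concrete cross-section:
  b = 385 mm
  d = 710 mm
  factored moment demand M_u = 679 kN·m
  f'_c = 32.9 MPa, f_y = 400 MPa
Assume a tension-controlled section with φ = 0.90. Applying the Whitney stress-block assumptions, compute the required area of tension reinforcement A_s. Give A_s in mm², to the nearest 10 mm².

A_s ≈ 2870 mm²

M_n = M_u/φ = 679/0.90 = 754.444 kN·m.
With M_n = 0.85 f'_c a b (d − a/2), solve the quadratic for a:
a = d − √(d² − 2M_n/(0.85 f'_c b)) = 710 − √(710² − 2 × 754.444×10⁶/(0.85 × 32.9 × 385)) = 106.71 mm.
A_s = 0.85 f'_c a b / f_y = 0.85 × 32.9 × 106.71 × 385 / 400 = 2872.2 mm².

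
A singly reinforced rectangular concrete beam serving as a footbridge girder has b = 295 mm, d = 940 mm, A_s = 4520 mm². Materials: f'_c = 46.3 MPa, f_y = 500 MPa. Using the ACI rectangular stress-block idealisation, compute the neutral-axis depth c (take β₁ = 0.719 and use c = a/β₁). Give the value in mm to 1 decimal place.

c ≈ 270.7 mm

T = A_s f_y = 4520 × 500 = 2260000 N = 2260 kN.
Setting C = 0.85 f'_c a b equal to T: a = 2260000/(0.85 × 46.3 × 295) = 194.664 mm.
With β₁ = 0.719, c = a/β₁ = 194.664/0.719 = 270.7 mm.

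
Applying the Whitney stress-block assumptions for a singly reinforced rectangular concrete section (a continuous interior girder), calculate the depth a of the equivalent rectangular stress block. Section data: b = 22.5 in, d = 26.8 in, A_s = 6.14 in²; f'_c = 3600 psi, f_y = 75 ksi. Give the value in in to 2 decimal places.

T = A_s f_y = 6.14 × 75 = 460.5 kips.
a = T/(0.85 f'_c b) = 460.5/(0.85 × 3.6 × 22.5) = 6.69 in.

a ≈ 6.69 in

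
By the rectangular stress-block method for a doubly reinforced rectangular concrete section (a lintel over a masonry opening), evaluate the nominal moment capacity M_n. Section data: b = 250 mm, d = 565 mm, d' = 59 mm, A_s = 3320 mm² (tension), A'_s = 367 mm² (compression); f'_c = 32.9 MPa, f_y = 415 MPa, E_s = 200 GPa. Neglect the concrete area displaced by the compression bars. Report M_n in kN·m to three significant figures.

M_n ≈ 662 kN·m

Assume both tension and compression steel yield.
Net tension couple steel: A_s − A'_s = 2953 mm².
a = (A_s − A'_s) f_y / (0.85 f'_c b) = 1225495/(0.85 × 32.9 × 250) = 175.29 mm.
c = a/β₁ = 175.29/0.815 = 215.08 mm; ε'_s = 0.003(c − d')/c = 0.0022 ≥ f_y/E_s = 0.0021, so compression steel does yield.
M_n = (A_s − A'_s) f_y (d − a/2) + A'_s f_y (d − d') = [1225495 × (565 − 87.645) + 152305 × (565 − 59)] × 10⁻⁶ = 585.00 + 77.07 = 662.07 kN·m.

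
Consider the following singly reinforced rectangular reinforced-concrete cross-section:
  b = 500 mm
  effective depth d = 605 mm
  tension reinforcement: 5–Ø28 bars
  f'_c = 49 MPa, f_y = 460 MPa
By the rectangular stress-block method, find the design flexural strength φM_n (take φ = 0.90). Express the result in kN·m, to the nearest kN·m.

φM_n ≈ 728 kN·m

A_s = 5 × 616 = 3080 mm².
T = A_s f_y = 3080 × 460 = 1416800 N = 1416.8 kN.
From C = T: a = T/(0.85 f'_c b) = 1416800/(0.85 × 49 × 500) = 68.03 mm.
M_n = T(d − a/2) = 1416.8 kN × (605 − 34.015) mm = 808.97 kN·m.
φM_n = 0.90 × 808.97 = 728.07 kN·m.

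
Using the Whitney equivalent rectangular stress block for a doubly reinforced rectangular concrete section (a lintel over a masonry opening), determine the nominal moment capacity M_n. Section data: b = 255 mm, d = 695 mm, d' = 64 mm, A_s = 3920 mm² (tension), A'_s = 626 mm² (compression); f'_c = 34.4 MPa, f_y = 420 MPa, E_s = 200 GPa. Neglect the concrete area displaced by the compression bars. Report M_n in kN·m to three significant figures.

Assume both tension and compression steel yield.
Net tension couple steel: A_s − A'_s = 3294 mm².
a = (A_s − A'_s) f_y / (0.85 f'_c b) = 1383480/(0.85 × 34.4 × 255) = 185.55 mm.
c = a/β₁ = 185.55/0.804 = 230.78 mm; ε'_s = 0.003(c − d')/c = 0.0022 ≥ f_y/E_s = 0.0021, so compression steel does yield.
M_n = (A_s − A'_s) f_y (d − a/2) + A'_s f_y (d − d') = [1383480 × (695 − 92.775) + 262920 × (695 − 64)] × 10⁻⁶ = 833.17 + 165.90 = 999.07 kN·m.

M_n ≈ 999 kN·m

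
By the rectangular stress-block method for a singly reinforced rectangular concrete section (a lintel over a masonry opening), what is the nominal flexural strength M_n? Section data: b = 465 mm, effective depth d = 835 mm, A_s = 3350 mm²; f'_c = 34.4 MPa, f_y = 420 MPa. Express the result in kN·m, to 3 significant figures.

M_n ≈ 1100 kN·m

T = A_s f_y = 3350 × 420 = 1407000 N = 1407 kN.
From C = T: a = T/(0.85 f'_c b) = 1407000/(0.85 × 34.4 × 465) = 103.48 mm.
M_n = T(d − a/2) = 1407 kN × (835 − 51.74) mm = 1102.05 kN·m.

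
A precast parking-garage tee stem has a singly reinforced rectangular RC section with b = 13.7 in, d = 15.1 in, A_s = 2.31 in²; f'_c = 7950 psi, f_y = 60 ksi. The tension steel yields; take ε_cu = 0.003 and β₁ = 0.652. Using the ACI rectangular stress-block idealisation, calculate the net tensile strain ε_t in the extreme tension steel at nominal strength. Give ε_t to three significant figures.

a = A_s f_y/(0.85 f'_c b) = 1.497 in.
β₁ = 0.652, so c = a/β₁ = 1.497/0.652 = 2.296 in.
From the linear strain diagram with ε_cu = 0.003: ε_t = 0.003 (d − c)/c = 0.003 × (15.1 − 2.296)/2.296 = 0.0167.
Since ε_t ≥ 0.005, the section is tension-controlled.

ε_t ≈ 0.0167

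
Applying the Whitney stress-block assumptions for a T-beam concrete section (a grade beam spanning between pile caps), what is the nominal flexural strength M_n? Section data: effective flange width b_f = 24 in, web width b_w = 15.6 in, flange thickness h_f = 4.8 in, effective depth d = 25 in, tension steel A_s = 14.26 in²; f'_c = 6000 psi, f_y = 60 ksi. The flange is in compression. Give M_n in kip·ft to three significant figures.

M_n ≈ 1520 kip·ft

Tension: T = A_s f_y = 14.26 × 60 = 855.6 kips.
Try a within the flange: a = T/(0.85 f'_c b_f) = 855.6/(0.85 × 6 × 24) = 6.990 in.
a = 6.990 > h_f = 4.8 in: the block extends into the web. Split into flange-overhang and web parts.
C_f = 0.85 f'_c (b_f − b_w) h_f = 0.85 × 6 × (24 − 15.6) × 4.8 = 205.6 kips.
Remaining web compression depth: a_w = (T − C_f)/(0.85 f'_c b_w) = (855.6 − 205.6)/(0.85 × 6 × 15.6) = 8.170 in.
M_n = C_f(d − h_f/2) + (T − C_f)(d − a_w/2) = 205.6 × (25 − 2.4) + 650 × (25 − 4.085) = 4646.6 + 13594.8 = 18241.4 kip·in.
M_n = 18241.4/12 = 1520.12 kip·ft.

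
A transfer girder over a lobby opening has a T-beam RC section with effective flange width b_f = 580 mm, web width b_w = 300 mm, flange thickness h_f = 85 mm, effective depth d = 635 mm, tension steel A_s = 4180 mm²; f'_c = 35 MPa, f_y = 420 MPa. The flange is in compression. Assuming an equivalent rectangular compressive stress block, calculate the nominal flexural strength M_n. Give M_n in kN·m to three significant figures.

M_n ≈ 1020 kN·m

Tension: T = A_s f_y = 4180 × 420 = 1755600 N.
Try a within the flange: a = T/(0.85 f'_c b_f) = 1755600/(0.85 × 35 × 580) = 101.74 mm.
a = 101.74 > h_f = 85 mm: the block extends into the web. Split into flange-overhang and web parts.
C_f = 0.85 f'_c (b_f − b_w) h_f = 0.85 × 35 × (580 − 300) × 85 = 708050 N.
Remaining web compression depth: a_w = (T − C_f)/(0.85 f'_c b_w) = (1755600 − 708050)/(0.85 × 35 × 300) = 117.37 mm.
M_n = C_f(d − h_f/2) + (T − C_f)(d − a_w/2) = 708050 × (635 − 42.5) + 1047550 × (635 − 58.685) = 419.52 + 603.72 = 1023.24 × 10⁶ N·mm.
M_n = 1023.24 kN·m.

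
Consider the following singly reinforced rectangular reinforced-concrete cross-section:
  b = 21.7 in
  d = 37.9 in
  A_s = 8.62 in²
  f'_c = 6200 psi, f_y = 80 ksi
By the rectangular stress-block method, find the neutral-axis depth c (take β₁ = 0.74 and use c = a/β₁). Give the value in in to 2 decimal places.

c ≈ 8.15 in

T = A_s f_y = 8.62 × 80 = 689.6 kips.
a = T/(0.85 f'_c b) = 689.6/(0.85 × 6.2 × 21.7) = 6.0301 in.
With β₁ = 0.74, c = a/β₁ = 6.0301/0.74 = 8.15 in.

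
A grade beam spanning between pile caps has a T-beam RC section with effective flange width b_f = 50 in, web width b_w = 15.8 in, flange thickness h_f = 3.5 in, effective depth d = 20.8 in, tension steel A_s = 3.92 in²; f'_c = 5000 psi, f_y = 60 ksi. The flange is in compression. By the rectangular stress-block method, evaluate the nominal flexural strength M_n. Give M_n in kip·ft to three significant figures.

Tension: T = A_s f_y = 3.92 × 60 = 235.2 kips.
Try a within the flange: a = T/(0.85 f'_c b_f) = 235.2/(0.85 × 5 × 50) = 1.107 in.
Since a = 1.107 ≤ h_f = 3.5 in, the stress block lies entirely in the flange; analyse as a rectangular beam of width b_f.
M_n = T(d − a/2) = 235.2 × (20.8 − 0.5535) = 4762.0 kip·in.
M_n = 4762.0/12 = 396.83 kip·ft.

M_n ≈ 397 kip·ft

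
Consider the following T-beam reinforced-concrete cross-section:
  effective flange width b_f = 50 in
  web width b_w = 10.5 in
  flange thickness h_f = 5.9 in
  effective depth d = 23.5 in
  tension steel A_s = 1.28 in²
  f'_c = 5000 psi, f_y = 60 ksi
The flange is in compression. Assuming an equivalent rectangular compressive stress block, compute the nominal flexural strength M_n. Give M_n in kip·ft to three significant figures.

Tension: T = A_s f_y = 1.28 × 60 = 76.8 kips.
Try a within the flange: a = T/(0.85 f'_c b_f) = 76.8/(0.85 × 5 × 50) = 0.361 in.
Since a = 0.361 ≤ h_f = 5.9 in, the stress block lies entirely in the flange; analyse as a rectangular beam of width b_f.
M_n = T(d − a/2) = 76.8 × (23.5 − 0.1805) = 1790.9 kip·in.
M_n = 1790.9/12 = 149.24 kip·ft.

M_n ≈ 149 kip·ft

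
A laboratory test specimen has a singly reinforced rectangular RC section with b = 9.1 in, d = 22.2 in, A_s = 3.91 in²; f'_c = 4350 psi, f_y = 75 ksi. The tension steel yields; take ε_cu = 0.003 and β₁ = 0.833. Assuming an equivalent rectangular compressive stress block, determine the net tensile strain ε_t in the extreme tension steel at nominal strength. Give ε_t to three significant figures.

a = A_s f_y/(0.85 f'_c b) = 8.715 in.
β₁ = 0.833, so c = a/β₁ = 8.715/0.833 = 10.462 in.
From the linear strain diagram with ε_cu = 0.003: ε_t = 0.003 (d − c)/c = 0.003 × (22.2 − 10.462)/10.462 = 0.00337.
ε_t < 0.004 — the section is over-reinforced for flexure under ACI limits.

ε_t ≈ 0.00337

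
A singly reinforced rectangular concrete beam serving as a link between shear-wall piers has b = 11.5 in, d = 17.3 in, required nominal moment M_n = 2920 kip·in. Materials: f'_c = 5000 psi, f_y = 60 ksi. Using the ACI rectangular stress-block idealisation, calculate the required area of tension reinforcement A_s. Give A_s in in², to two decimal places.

A_s ≈ 3.17 in²

From M_n = 0.85 f'_c a b (d − a/2):
a = d − √(d² − 2M_n/(0.85 f'_c b)) = 17.3 − √(17.3² − 2 × 2920/(0.85 × 5 × 11.5)) = 3.891 in.
A_s = 0.85 f'_c a b / f_y = 0.85 × 5 × 3.891 × 11.5 / 60 = 3.170 in².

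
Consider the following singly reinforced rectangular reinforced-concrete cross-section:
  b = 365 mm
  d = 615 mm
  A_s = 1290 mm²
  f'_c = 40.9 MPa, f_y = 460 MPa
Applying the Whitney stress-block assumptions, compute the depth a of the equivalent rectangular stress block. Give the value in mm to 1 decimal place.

T = A_s f_y = 1290 × 460 = 593400 N = 593.4 kN.
Setting C = 0.85 f'_c a b equal to T: a = 593400/(0.85 × 40.9 × 365) = 46.8 mm.

a ≈ 46.8 mm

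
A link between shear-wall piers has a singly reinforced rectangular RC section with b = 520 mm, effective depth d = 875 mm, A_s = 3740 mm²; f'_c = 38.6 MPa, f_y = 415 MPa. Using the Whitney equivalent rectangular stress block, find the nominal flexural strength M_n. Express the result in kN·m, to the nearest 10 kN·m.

T = A_s f_y = 3740 × 415 = 1552100 N = 1552.1 kN.
From C = T: a = T/(0.85 f'_c b) = 1552100/(0.85 × 38.6 × 520) = 90.97 mm.
M_n = T(d − a/2) = 1552.1 kN × (875 − 45.485) mm = 1287.49 kN·m.

M_n ≈ 1290 kN·m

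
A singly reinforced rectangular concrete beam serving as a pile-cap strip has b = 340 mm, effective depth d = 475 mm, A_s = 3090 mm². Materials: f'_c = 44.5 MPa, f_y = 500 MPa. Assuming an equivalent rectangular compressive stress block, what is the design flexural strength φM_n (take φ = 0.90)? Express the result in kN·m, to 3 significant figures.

φM_n ≈ 577 kN·m

T = A_s f_y = 3090 × 500 = 1545000 N = 1545 kN.
From C = T: a = T/(0.85 f'_c b) = 1545000/(0.85 × 44.5 × 340) = 120.14 mm.
M_n = T(d − a/2) = 1545 kN × (475 − 60.07) mm = 641.07 kN·m.
φM_n = 0.90 × 641.07 = 576.96 kN·m.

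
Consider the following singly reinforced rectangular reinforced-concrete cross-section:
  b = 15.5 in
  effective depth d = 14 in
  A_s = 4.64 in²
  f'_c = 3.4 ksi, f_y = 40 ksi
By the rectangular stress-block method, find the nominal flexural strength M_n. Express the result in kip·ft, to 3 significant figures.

T = A_s f_y = 4.64 × 40 = 185.6 kips.
a = T/(0.85 f'_c b) = 185.6/(0.85 × 3.4 × 15.5) = 4.143 in.
M_n = T(d − a/2) = 185.6 × (14 − 2.0715) = 2213.9 kip·in = 2213.9/12 = 184.49 kip·ft.

M_n ≈ 184 kip·ft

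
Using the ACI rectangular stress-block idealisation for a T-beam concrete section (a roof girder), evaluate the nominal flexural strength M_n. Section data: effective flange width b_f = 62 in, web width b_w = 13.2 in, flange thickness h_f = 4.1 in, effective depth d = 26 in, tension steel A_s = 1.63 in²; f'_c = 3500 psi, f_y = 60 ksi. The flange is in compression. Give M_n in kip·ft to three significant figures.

M_n ≈ 210 kip·ft

Tension: T = A_s f_y = 1.63 × 60 = 97.8 kips.
Try a within the flange: a = T/(0.85 f'_c b_f) = 97.8/(0.85 × 3.5 × 62) = 0.530 in.
Since a = 0.530 ≤ h_f = 4.1 in, the stress block lies entirely in the flange; analyse as a rectangular beam of width b_f.
M_n = T(d − a/2) = 97.8 × (26 − 0.265) = 2516.9 kip·in.
M_n = 2516.9/12 = 209.74 kip·ft.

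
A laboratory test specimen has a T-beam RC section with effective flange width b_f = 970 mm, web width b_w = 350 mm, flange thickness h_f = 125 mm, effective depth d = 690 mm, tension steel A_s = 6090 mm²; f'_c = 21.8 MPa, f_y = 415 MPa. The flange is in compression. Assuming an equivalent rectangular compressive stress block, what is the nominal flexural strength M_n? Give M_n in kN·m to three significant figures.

Tension: T = A_s f_y = 6090 × 415 = 2527350 N.
Try a within the flange: a = T/(0.85 f'_c b_f) = 2527350/(0.85 × 21.8 × 970) = 140.61 mm.
a = 140.61 > h_f = 125 mm: the block extends into the web. Split into flange-overhang and web parts.
C_f = 0.85 f'_c (b_f − b_w) h_f = 0.85 × 21.8 × (970 − 350) × 125 = 1436075 N.
Remaining web compression depth: a_w = (T − C_f)/(0.85 f'_c b_w) = (2527350 − 1436075)/(0.85 × 21.8 × 350) = 168.26 mm.
M_n = C_f(d − h_f/2) + (T − C_f)(d − a_w/2) = 1436075 × (690 − 62.5) + 1091275 × (690 − 84.13) = 901.14 + 661.17 = 1562.31 × 10⁶ N·mm.
M_n = 1562.31 kN·m.

M_n ≈ 1560 kN·m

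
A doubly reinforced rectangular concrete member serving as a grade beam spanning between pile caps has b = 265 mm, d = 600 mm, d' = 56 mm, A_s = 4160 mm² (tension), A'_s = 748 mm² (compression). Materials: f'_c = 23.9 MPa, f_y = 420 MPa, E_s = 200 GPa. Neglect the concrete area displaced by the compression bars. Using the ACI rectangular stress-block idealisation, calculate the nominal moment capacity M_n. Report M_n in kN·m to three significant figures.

Assume both tension and compression steel yield.
Net tension couple steel: A_s − A'_s = 3412 mm².
a = (A_s − A'_s) f_y / (0.85 f'_c b) = 1433040/(0.85 × 23.9 × 265) = 266.19 mm.
c = a/β₁ = 266.19/0.85 = 313.16 mm; ε'_s = 0.003(c − d')/c = 0.0025 ≥ f_y/E_s = 0.0021, so compression steel does yield.
M_n = (A_s − A'_s) f_y (d − a/2) + A'_s f_y (d − d') = [1433040 × (600 − 133.095) + 314160 × (600 − 56)] × 10⁻⁶ = 669.09 + 170.90 = 839.99 kN·m.

M_n ≈ 840 kN·m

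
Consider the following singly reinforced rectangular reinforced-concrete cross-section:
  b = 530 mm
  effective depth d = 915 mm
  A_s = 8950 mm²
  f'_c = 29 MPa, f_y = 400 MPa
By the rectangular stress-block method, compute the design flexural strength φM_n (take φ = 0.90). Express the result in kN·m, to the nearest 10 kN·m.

φM_n ≈ 2510 kN·m

T = A_s f_y = 8950 × 400 = 3580000 N = 3580 kN.
From C = T: a = T/(0.85 f'_c b) = 3580000/(0.85 × 29 × 530) = 274.03 mm.
M_n = T(d − a/2) = 3580 kN × (915 − 137.015) mm = 2785.19 kN·m.
φM_n = 0.90 × 2785.19 = 2506.67 kN·m.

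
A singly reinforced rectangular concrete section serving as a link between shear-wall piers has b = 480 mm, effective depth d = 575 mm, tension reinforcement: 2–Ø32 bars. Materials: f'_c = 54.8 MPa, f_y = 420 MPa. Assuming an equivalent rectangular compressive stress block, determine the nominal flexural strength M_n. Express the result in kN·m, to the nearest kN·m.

A_s = 2 × 804 = 1608 mm².
T = A_s f_y = 1608 × 420 = 675360 N = 675.36 kN.
From C = T: a = T/(0.85 f'_c b) = 675360/(0.85 × 54.8 × 480) = 30.21 mm.
M_n = T(d − a/2) = 675.36 kN × (575 − 15.105) mm = 378.13 kN·m.

M_n ≈ 378 kN·m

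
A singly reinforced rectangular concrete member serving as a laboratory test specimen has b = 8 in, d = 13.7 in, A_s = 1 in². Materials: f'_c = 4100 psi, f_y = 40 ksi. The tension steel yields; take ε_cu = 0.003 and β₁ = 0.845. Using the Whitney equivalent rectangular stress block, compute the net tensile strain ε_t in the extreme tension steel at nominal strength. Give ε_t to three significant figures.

ε_t ≈ 0.0212

a = A_s f_y/(0.85 f'_c b) = 1.435 in.
β₁ = 0.845, so c = a/β₁ = 1.435/0.845 = 1.698 in.
From the linear strain diagram with ε_cu = 0.003: ε_t = 0.003 (d − c)/c = 0.003 × (13.7 − 1.698)/1.698 = 0.0212.
Since ε_t ≥ 0.005, the section is tension-controlled.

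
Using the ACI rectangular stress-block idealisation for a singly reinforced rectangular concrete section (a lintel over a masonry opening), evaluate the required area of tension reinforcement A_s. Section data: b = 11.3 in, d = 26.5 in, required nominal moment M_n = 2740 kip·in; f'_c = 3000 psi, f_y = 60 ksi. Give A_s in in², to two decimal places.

A_s ≈ 1.86 in²

From M_n = 0.85 f'_c a b (d − a/2):
a = d − √(d² − 2M_n/(0.85 f'_c b)) = 26.5 − √(26.5² − 2 × 2740/(0.85 × 3 × 11.3)) = 3.871 in.
A_s = 0.85 f'_c a b / f_y = 0.85 × 3 × 3.871 × 11.3 / 60 = 1.859 in².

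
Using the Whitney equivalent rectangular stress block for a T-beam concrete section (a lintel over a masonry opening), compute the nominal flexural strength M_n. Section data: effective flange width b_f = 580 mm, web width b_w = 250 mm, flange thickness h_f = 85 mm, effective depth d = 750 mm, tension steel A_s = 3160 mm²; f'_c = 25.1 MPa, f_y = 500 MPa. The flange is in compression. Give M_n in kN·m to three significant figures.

M_n ≈ 1070 kN·m

Tension: T = A_s f_y = 3160 × 500 = 1580000 N.
Try a within the flange: a = T/(0.85 f'_c b_f) = 1580000/(0.85 × 25.1 × 580) = 127.68 mm.
a = 127.68 > h_f = 85 mm: the block extends into the web. Split into flange-overhang and web parts.
C_f = 0.85 f'_c (b_f − b_w) h_f = 0.85 × 25.1 × (580 − 250) × 85 = 598447 N.
Remaining web compression depth: a_w = (T − C_f)/(0.85 f'_c b_w) = (1580000 − 598447)/(0.85 × 25.1 × 250) = 184.03 mm.
M_n = C_f(d − h_f/2) + (T − C_f)(d − a_w/2) = 598447 × (750 − 42.5) + 981553 × (750 − 92.015) = 423.40 + 645.85 = 1069.25 × 10⁶ N·mm.
M_n = 1069.25 kN·m.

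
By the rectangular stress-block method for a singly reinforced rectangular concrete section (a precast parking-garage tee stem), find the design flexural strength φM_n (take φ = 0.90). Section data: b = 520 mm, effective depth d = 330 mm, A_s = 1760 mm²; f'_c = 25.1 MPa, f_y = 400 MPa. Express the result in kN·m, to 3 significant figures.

φM_n ≈ 189 kN·m

T = A_s f_y = 1760 × 400 = 704000 N = 704 kN.
From C = T: a = T/(0.85 f'_c b) = 704000/(0.85 × 25.1 × 520) = 63.46 mm.
M_n = T(d − a/2) = 704 kN × (330 − 31.73) mm = 209.98 kN·m.
φM_n = 0.90 × 209.98 = 188.98 kN·m.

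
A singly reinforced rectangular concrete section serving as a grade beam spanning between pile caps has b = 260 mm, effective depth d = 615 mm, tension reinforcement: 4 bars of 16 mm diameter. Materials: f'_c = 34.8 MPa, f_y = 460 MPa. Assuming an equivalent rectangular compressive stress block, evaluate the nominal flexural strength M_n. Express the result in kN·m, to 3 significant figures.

M_n ≈ 219 kN·m

A_s = 4 × 201 = 804 mm².
T = A_s f_y = 804 × 460 = 369840 N = 369.84 kN.
From C = T: a = T/(0.85 f'_c b) = 369840/(0.85 × 34.8 × 260) = 48.09 mm.
M_n = T(d − a/2) = 369.84 kN × (615 − 24.045) mm = 218.56 kN·m.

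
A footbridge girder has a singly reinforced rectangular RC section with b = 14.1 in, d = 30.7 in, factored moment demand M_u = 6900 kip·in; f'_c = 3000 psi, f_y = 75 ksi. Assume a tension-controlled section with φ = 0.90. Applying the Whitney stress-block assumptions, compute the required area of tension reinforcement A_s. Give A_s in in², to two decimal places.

A_s ≈ 3.83 in²

M_n = M_u/φ = 6900/0.90 = 7666.67 kip·in.
From M_n = 0.85 f'_c a b (d − a/2):
a = d − √(d² − 2M_n/(0.85 f'_c b)) = 30.7 − √(30.7² − 2 × 7666.67/(0.85 × 3 × 14.1)) = 7.984 in.
A_s = 0.85 f'_c a b / f_y = 0.85 × 3 × 7.984 × 14.1 / 75 = 3.828 in².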